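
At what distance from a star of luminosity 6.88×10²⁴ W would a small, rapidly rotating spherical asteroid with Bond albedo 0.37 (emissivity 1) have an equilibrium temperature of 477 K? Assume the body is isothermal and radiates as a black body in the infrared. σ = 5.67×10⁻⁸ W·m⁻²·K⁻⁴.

d ≈ 5.42×10⁹ m

For an isothermal black-emitting sphere, (1−a)S·πr² = σ·4πr²·T⁴ ⇒ S = 4σT⁴/(1−a).
S = 4·5.67×10⁻⁸·(477)⁴/0.630 = 18640 W/m².
Flux falls as S = L/(4πd²), so d = √(L/(4πS)) = √(6.88×10²⁴/(4π·18640)).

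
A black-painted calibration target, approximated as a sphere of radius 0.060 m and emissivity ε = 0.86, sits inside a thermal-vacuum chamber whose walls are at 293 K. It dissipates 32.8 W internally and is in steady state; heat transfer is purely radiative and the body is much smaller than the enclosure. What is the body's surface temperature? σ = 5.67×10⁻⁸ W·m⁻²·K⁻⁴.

T ≈ 386 K

For a small grey body in a large enclosure, net radiated power = εσA(T⁴ − T_w⁴).
Steady state: P = εσA(T⁴ − T_w⁴) with A = 4πr² = 0.04524 m².
T⁴ = P/(εσA) + T_w⁴ = 32.8/(0.86·5.67×10⁻⁸·0.04524) + (293)⁴
    = 1.487×10¹⁰ + 7.370×10⁹ = 2.224×10¹⁰ K⁴.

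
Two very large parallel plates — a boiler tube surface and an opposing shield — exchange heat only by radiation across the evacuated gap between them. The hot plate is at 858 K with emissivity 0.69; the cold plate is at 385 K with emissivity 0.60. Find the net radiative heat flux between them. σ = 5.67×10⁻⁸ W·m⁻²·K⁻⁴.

q ≈ 13900 W/m²

For two infinite grey parallel plates, q = σ(T₁⁴ − T₂⁴)/(1/ε₁ + 1/ε₂ − 1).
T₁⁴ − T₂⁴ = 5.419×10¹¹ − 2.197×10¹⁰ = 5.200×10¹¹ K⁴.
1/ε₁ + 1/ε₂ − 1 = 1.449 + 1.667 − 1 = 2.116.
q = 5.67×10⁻⁸ × 5.200×10¹¹ / 2.116.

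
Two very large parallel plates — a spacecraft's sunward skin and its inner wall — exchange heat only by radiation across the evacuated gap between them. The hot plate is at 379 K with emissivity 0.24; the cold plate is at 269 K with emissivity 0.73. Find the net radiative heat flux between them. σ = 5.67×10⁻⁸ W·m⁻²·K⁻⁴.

q ≈ 192 W/m²

For two infinite grey parallel plates, q = σ(T₁⁴ − T₂⁴)/(1/ε₁ + 1/ε₂ − 1).
T₁⁴ − T₂⁴ = 2.063×10¹⁰ − 5.236×10⁹ = 1.540×10¹⁰ K⁴.
1/ε₁ + 1/ε₂ − 1 = 4.167 + 1.370 − 1 = 4.537.
q = 5.67×10⁻⁸ × 1.540×10¹⁰ / 4.537.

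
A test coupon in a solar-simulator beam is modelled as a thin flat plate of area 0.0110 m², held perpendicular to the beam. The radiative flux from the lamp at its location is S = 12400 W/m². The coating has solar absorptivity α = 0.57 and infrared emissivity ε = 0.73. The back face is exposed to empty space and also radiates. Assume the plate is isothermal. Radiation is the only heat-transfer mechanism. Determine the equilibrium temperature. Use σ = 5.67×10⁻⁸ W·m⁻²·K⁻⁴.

At equilibrium, absorbed power = emitted power.
Absorbing cross-section = A = 0.01100 m²; emitting surface = 2A = 0.02200 m² (ratio 2).
αS·A_cross = εσ·A_surf·T⁴  ⇒  T⁴ = αS/(ε·2σ).
T⁴ = 0.570·12400/(0.73·2·5.67×10⁻⁸) = 8.538×10¹⁰ K⁴.
T = (8.538×10¹⁰)^(1/4).

T ≈ 541 K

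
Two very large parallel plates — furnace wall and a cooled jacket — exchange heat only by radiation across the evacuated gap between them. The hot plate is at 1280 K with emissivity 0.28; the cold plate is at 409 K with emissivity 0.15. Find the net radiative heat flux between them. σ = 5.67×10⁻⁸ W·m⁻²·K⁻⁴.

For two infinite grey parallel plates, q = σ(T₁⁴ − T₂⁴)/(1/ε₁ + 1/ε₂ − 1).
T₁⁴ − T₂⁴ = 2.684×10¹² − 2.798×10¹⁰ = 2.656×10¹² K⁴.
1/ε₁ + 1/ε₂ − 1 = 3.571 + 6.667 − 1 = 9.238.
q = 5.67×10⁻⁸ × 2.656×10¹² / 9.238.

q ≈ 16300 W/m²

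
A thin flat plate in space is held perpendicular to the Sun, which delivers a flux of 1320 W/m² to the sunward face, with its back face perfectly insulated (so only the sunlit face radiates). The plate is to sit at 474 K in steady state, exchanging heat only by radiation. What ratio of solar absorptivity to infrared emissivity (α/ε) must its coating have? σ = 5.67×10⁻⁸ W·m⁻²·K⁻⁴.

α/ε ≈ 2.17

Balance: αS·A = εσ·1A·T⁴ ⇒ α/ε = σT⁴/S.
α/ε = 5.67×10⁻⁸·(474)⁴/1320 = 5.67×10⁻⁸·5.048×10¹⁰/1320.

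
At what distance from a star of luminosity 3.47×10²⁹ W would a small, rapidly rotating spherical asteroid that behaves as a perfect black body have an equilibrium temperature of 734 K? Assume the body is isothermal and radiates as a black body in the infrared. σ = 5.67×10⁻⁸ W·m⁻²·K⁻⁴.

d ≈ 6.48×10¹¹ m

For an isothermal black-emitting sphere, (1−a)S·πr² = σ·4πr²·T⁴ ⇒ S = 4σT⁴/(1−a).
S = 4·5.67×10⁻⁸·(734)⁴/1.00 = 65830 W/m².
Flux falls as S = L/(4πd²), so d = √(L/(4πS)) = √(3.47×10²⁹/(4π·65830)).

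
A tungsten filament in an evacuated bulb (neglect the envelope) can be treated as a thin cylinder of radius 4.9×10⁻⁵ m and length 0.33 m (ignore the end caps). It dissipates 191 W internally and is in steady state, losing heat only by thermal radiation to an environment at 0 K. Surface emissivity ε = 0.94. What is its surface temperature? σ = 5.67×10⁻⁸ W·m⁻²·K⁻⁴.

Steady state: internal power = radiated power, P = εσA T⁴.
Radiating area A = 2πrL = 1.016×10⁻⁴ m².
T⁴ = P/(εσA) = 191/(0.94·5.67×10⁻⁸·1.016×10⁻⁴) = 3.527×10¹³ K⁴.
T = (3.527×10¹³)^(1/4).

T ≈ 2440 K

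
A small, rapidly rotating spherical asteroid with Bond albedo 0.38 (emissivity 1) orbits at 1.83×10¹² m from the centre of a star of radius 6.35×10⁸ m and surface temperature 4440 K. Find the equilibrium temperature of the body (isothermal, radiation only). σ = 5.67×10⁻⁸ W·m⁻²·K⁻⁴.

The star's surface emits σT_*⁴; at distance d the flux is S = σT_*⁴(R_*/d)².
S = 5.67×10⁻⁸·(4440)⁴·(6.35×10⁸/1.83×10¹²)² = 2.653 W/m².
For an isothermal sphere T⁴ = (1−a)S/(4σ) = 7.253×10⁶ K⁴.

T ≈ 51.9 K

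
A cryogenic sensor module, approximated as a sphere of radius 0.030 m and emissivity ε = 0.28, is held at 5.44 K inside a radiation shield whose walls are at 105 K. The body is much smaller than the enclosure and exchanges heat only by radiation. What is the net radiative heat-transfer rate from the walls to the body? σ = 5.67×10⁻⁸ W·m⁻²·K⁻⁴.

For a small grey body in a large enclosure: P_net = εσA(T_body⁴ − T_wall⁴).
A = 4πr² = 0.01131 m²; T_body⁴ − T_wall⁴ = 875.8 − 1.216×10⁸ = -1.215×10⁸ K⁴.
|P_net| = 0.28·5.67×10⁻⁸·0.01131·1.215×10⁸.

P_net ≈ 0.0218 W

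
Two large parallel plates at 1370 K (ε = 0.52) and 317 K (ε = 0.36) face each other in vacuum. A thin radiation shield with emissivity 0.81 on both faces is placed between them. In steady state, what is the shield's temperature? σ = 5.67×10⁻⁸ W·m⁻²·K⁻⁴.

In steady state the net flux on the hot side equals that on the cold side.
σ(T₁⁴−T_s⁴)/D₁ = σ(T_s⁴−T₂⁴)/D₂, with D₁ = 1/ε₁+1/ε_s−1 = 2.158, D₂ = 1/ε_s+1/ε₂−1 = 3.012.
Solve for T_s⁴: T_s⁴ = (D₂·T₁⁴ + D₁·T₂⁴)/(D₁+D₂) = 2.057×10¹² K⁴.

T_s ≈ 1200 K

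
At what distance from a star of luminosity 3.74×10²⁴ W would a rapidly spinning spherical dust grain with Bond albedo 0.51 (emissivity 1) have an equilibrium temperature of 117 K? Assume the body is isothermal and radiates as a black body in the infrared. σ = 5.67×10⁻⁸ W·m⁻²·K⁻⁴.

For an isothermal black-emitting sphere, (1−a)S·πr² = σ·4πr²·T⁴ ⇒ S = 4σT⁴/(1−a).
S = 4·5.67×10⁻⁸·(117)⁴/0.490 = 86.73 W/m².
Flux falls as S = L/(4πd²), so d = √(L/(4πS)) = √(3.74×10²⁴/(4π·86.73)).

d ≈ 5.86×10¹⁰ m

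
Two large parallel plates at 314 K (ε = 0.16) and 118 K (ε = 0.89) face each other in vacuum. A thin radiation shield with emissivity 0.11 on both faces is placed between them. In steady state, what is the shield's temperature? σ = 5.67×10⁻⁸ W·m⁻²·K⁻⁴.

T_s ≈ 250 K

In steady state the net flux on the hot side equals that on the cold side.
σ(T₁⁴−T_s⁴)/D₁ = σ(T_s⁴−T₂⁴)/D₂, with D₁ = 1/ε₁+1/ε_s−1 = 14.34, D₂ = 1/ε_s+1/ε₂−1 = 9.215.
Solve for T_s⁴: T_s⁴ = (D₂·T₁⁴ + D₁·T₂⁴)/(D₁+D₂) = 3.921×10⁹ K⁴.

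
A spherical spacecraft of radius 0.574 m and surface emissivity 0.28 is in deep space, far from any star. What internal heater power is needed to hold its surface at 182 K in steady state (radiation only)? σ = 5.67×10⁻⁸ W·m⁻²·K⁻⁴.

P ≈ 72.1 W

P = εσ·4πr²·T⁴.
4πr² = 4.140 m²; T⁴ = 1.097×10⁹ K⁴.
P = 0.28·5.67×10⁻⁸·4.140·1.097×10⁹.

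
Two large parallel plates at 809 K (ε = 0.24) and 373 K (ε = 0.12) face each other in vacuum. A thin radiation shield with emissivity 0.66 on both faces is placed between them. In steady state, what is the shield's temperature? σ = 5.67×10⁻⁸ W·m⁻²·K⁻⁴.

In steady state the net flux on the hot side equals that on the cold side.
σ(T₁⁴−T_s⁴)/D₁ = σ(T_s⁴−T₂⁴)/D₂, with D₁ = 1/ε₁+1/ε_s−1 = 4.682, D₂ = 1/ε_s+1/ε₂−1 = 8.848.
Solve for T_s⁴: T_s⁴ = (D₂·T₁⁴ + D₁·T₂⁴)/(D₁+D₂) = 2.868×10¹¹ K⁴.

T_s ≈ 732 K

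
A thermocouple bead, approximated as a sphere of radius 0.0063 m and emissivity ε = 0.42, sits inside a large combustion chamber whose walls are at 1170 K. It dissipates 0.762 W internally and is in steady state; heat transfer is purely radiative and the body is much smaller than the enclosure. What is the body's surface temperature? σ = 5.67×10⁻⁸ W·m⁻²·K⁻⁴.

For a small grey body in a large enclosure, net radiated power = εσA(T⁴ − T_w⁴).
Steady state: P = εσA(T⁴ − T_w⁴) with A = 4πr² = 4.988×10⁻⁴ m².
T⁴ = P/(εσA) + T_w⁴ = 0.762/(0.42·5.67×10⁻⁸·4.988×10⁻⁴) + (1170)⁴
    = 6.416×10¹⁰ + 1.874×10¹² = 1.938×10¹² K⁴.

T ≈ 1180 K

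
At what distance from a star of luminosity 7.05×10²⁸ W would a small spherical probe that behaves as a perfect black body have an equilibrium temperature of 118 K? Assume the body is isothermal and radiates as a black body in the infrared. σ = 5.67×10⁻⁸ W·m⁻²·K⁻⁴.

d ≈ 1.13×10¹³ m

For an isothermal black-emitting sphere, (1−a)S·πr² = σ·4πr²·T⁴ ⇒ S = 4σT⁴/(1−a).
S = 4·5.67×10⁻⁸·(118)⁴/1.00 = 43.97 W/m².
Flux falls as S = L/(4πd²), so d = √(L/(4πS)) = √(7.05×10²⁸/(4π·43.97)).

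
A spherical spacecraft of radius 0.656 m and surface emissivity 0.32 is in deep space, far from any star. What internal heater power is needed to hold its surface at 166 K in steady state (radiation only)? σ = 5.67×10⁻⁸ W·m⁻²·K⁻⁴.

P ≈ 74.5 W

P = εσ·4πr²·T⁴.
4πr² = 5.408 m²; T⁴ = 7.593×10⁸ K⁴.
P = 0.32·5.67×10⁻⁸·5.408·7.593×10⁸.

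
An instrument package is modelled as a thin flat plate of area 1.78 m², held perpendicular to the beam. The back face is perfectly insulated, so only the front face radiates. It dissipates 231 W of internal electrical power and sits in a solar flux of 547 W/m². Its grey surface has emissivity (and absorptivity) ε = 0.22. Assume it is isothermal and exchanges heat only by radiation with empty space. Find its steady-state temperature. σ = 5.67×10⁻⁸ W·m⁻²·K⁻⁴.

T ≈ 376 K

At steady state, absorbed solar power + internal power = radiated power.
Absorbed: α·S·A_cross = 0.22·547·1.780 = 214.2 W (cross-section A).
Total input = 214.2 + 231 = 445.2 W.
Radiated: εσ·A_surf·T⁴ with A_surf = A = 1.780 m².
T⁴ = 445.2/(0.22·5.67×10⁻⁸·1.780) = 2.005×10¹⁰ K⁴.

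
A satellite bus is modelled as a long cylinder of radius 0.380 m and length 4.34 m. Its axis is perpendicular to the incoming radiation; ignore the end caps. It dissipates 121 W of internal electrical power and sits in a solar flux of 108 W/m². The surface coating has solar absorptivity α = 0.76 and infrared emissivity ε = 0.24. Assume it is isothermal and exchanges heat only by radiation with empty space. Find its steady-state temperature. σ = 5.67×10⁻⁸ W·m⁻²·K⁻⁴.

At steady state, absorbed solar power + internal power = radiated power.
Absorbed: α·S·A_cross = 0.76·108·3.298 = 270.7 W (cross-section 2rL).
Total input = 270.7 + 121 = 391.7 W.
Radiated: εσ·A_surf·T⁴ with A_surf = 2πrL = 10.36 m².
T⁴ = 391.7/(0.24·5.67×10⁻⁸·10.36) = 2.778×10⁹ K⁴.

T ≈ 230 K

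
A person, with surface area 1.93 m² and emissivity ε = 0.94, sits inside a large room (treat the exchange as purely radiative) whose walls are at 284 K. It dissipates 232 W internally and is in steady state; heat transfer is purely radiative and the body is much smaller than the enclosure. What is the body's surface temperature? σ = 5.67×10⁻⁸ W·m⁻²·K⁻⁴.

For a small grey body in a large enclosure, net radiated power = εσA(T⁴ − T_w⁴).
Steady state: P = εσA(T⁴ − T_w⁴) with A = 1.93 m².
T⁴ = P/(εσA) + T_w⁴ = 232/(0.94·5.67×10⁻⁸·1.930) + (284)⁴
    = 2.255×10⁹ + 6.505×10⁹ = 8.761×10⁹ K⁴.

T ≈ 306 K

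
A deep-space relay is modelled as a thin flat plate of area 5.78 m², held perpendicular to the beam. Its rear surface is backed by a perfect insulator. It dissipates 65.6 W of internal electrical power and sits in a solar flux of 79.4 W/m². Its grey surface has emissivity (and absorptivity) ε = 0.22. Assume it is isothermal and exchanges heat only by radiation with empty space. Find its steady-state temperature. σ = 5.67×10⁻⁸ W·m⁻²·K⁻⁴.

T ≈ 219 K

At steady state, absorbed solar power + internal power = radiated power.
Absorbed: α·S·A_cross = 0.22·79.4·5.780 = 101.0 W (cross-section A).
Total input = 101.0 + 65.6 = 166.6 W.
Radiated: εσ·A_surf·T⁴ with A_surf = A = 5.780 m².
T⁴ = 166.6/(0.22·5.67×10⁻⁸·5.780) = 2.310×10⁹ K⁴.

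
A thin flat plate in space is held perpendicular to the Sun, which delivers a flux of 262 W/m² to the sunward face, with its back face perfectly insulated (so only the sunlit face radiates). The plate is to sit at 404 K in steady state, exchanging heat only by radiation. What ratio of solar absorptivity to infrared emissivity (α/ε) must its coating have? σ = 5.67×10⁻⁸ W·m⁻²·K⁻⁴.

α/ε ≈ 5.77

Balance: αS·A = εσ·1A·T⁴ ⇒ α/ε = σT⁴/S.
α/ε = 5.67×10⁻⁸·(404)⁴/262 = 5.67×10⁻⁸·2.664×10¹⁰/262.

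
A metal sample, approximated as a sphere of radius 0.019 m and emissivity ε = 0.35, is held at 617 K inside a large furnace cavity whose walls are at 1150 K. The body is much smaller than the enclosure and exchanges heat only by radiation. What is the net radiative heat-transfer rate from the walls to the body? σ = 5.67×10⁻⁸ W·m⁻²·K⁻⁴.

For a small grey body in a large enclosure: P_net = εσA(T_body⁴ − T_wall⁴).
A = 4πr² = 0.004536 m²; T_body⁴ − T_wall⁴ = 1.449×10¹¹ − 1.749×10¹² = -1.604×10¹² K⁴.
|P_net| = 0.35·5.67×10⁻⁸·0.004536·1.604×10¹².

P_net ≈ 144 W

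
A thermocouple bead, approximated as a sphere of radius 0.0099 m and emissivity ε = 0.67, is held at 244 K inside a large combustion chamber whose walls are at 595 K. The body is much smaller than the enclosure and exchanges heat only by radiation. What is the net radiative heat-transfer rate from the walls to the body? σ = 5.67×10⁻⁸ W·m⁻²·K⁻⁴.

P_net ≈ 5.70 W

For a small grey body in a large enclosure: P_net = εσA(T_body⁴ − T_wall⁴).
A = 4πr² = 0.001232 m²; T_body⁴ − T_wall⁴ = 3.545×10⁹ − 1.253×10¹¹ = -1.218×10¹¹ K⁴.
|P_net| = 0.67·5.67×10⁻⁸·0.001232·1.218×10¹¹.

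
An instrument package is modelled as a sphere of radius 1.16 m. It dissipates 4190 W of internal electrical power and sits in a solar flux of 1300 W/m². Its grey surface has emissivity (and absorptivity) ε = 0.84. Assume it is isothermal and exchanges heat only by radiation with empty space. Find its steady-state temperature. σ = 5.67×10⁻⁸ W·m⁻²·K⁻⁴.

At steady state, absorbed solar power + internal power = radiated power.
Absorbed: α·S·A_cross = 0.84·1300·4.227 = 4616 W (cross-section πr²).
Total input = 4616 + 4190 = 8806 W.
Radiated: εσ·A_surf·T⁴ with A_surf = 4πr² = 16.91 m².
T⁴ = 8806/(0.84·5.67×10⁻⁸·16.91) = 1.093×10¹⁰ K⁴.

T ≈ 323 K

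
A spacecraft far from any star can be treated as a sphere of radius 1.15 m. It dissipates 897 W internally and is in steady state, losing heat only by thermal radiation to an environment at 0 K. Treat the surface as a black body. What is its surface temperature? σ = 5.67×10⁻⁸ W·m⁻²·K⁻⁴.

T ≈ 176 K

Steady state: internal power = radiated power, P = εσA T⁴.
Radiating area A = 4πr² = 16.62 m².
T⁴ = P/(εσA) = 897/(1.0·5.67×10⁻⁸·16.62) = 9.519×10⁸ K⁴.
T = (9.519×10⁸)^(1/4).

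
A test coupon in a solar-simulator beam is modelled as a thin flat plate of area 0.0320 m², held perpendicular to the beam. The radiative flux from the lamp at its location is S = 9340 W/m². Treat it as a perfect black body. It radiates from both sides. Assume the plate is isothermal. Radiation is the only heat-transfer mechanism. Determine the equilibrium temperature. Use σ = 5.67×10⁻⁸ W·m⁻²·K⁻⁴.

At equilibrium, absorbed power = emitted power.
Absorbing cross-section = A = 0.03200 m²; emitting surface = 2A = 0.06400 m² (ratio 2).
S·A_cross = εσ·A_surf·T⁴  ⇒  T⁴ = S/(2σ).
T⁴ = 1.00·9340/(2·5.67×10⁻⁸) = 8.236×10¹⁰ K⁴.
T = (8.236×10¹⁰)^(1/4).

T ≈ 536 K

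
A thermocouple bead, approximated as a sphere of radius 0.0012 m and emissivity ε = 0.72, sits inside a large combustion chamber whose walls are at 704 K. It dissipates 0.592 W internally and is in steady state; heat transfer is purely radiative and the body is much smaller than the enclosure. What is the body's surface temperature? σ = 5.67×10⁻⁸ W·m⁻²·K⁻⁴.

For a small grey body in a large enclosure, net radiated power = εσA(T⁴ − T_w⁴).
Steady state: P = εσA(T⁴ − T_w⁴) with A = 4πr² = 1.810×10⁻⁵ m².
T⁴ = P/(εσA) + T_w⁴ = 0.592/(0.72·5.67×10⁻⁸·1.810×10⁻⁵) + (704)⁴
    = 8.014×10¹¹ + 2.456×10¹¹ = 1.047×10¹² K⁴.

T ≈ 1010 K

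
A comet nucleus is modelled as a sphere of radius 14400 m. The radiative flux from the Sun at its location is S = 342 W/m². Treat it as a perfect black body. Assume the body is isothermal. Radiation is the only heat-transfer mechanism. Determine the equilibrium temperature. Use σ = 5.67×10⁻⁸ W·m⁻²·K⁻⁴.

T ≈ 197 K

At equilibrium, absorbed power = emitted power.
Absorbing cross-section = πr² = 6.514×10⁸ m²; emitting surface = 4πr² = 2.606×10⁹ m² (ratio 4).
S·A_cross = εσ·A_surf·T⁴  ⇒  T⁴ = S/(4σ).
T⁴ = 1.00·342/(4·5.67×10⁻⁸) = 1.508×10⁹ K⁴.
T = (1.508×10⁹)^(1/4).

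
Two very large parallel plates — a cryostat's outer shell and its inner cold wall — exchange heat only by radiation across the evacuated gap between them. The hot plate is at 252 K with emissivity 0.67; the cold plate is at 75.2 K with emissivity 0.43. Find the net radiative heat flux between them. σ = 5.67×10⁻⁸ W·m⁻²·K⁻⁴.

For two infinite grey parallel plates, q = σ(T₁⁴ − T₂⁴)/(1/ε₁ + 1/ε₂ − 1).
T₁⁴ − T₂⁴ = 4.033×10⁹ − 3.198×10⁷ = 4.001×10⁹ K⁴.
1/ε₁ + 1/ε₂ − 1 = 1.493 + 2.326 − 1 = 2.818.
q = 5.67×10⁻⁸ × 4.001×10⁹ / 2.818.

q ≈ 80.5 W/m²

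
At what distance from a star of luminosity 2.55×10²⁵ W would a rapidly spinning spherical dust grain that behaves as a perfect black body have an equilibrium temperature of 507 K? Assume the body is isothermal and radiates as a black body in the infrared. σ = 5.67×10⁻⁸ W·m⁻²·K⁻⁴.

d ≈ 1.16×10¹⁰ m

For an isothermal black-emitting sphere, (1−a)S·πr² = σ·4πr²·T⁴ ⇒ S = 4σT⁴/(1−a).
S = 4·5.67×10⁻⁸·(507)⁴/1.00 = 14990 W/m².
Flux falls as S = L/(4πd²), so d = √(L/(4πS)) = √(2.55×10²⁵/(4π·14990)).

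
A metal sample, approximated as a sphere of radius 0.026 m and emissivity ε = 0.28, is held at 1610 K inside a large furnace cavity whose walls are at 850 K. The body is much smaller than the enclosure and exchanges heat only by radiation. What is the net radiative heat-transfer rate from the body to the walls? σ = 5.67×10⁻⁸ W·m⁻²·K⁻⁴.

P_net ≈ 836 W

For a small grey body in a large enclosure: P_net = εσA(T_body⁴ − T_wall⁴).
A = 4πr² = 0.008495 m²; T_body⁴ − T_wall⁴ = 6.719×10¹² − 5.220×10¹¹ = 6.197×10¹² K⁴.
|P_net| = 0.28·5.67×10⁻⁸·0.008495·6.197×10¹².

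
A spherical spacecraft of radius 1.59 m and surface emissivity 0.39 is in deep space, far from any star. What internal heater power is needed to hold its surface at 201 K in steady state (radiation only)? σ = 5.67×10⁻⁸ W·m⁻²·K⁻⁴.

P ≈ 1150 W

P = εσ·4πr²·T⁴.
4πr² = 31.77 m²; T⁴ = 1.632×10⁹ K⁴.
P = 0.39·5.67×10⁻⁸·31.77·1.632×10⁹.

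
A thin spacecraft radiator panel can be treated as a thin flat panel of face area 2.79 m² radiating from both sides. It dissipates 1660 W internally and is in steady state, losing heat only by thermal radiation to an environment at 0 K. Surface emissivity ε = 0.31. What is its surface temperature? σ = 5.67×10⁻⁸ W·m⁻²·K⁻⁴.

Steady state: internal power = radiated power, P = εσA T⁴.
Radiating area A = 2·2.79 = 5.580 m².
T⁴ = P/(εσA) = 1660/(0.31·5.67×10⁻⁸·5.580) = 1.693×10¹⁰ K⁴.
T = (1.693×10¹⁰)^(1/4).

T ≈ 361 K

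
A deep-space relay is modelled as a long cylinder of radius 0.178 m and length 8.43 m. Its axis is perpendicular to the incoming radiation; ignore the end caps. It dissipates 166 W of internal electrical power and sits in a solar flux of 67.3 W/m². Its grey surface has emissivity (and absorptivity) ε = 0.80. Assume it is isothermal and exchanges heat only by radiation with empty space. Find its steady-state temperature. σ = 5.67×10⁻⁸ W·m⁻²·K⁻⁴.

At steady state, absorbed solar power + internal power = radiated power.
Absorbed: α·S·A_cross = 0.80·67.3·3.001 = 161.6 W (cross-section 2rL).
Total input = 161.6 + 166 = 327.6 W.
Radiated: εσ·A_surf·T⁴ with A_surf = 2πrL = 9.428 m².
T⁴ = 327.6/(0.80·5.67×10⁻⁸·9.428) = 7.660×10⁸ K⁴.

T ≈ 166 K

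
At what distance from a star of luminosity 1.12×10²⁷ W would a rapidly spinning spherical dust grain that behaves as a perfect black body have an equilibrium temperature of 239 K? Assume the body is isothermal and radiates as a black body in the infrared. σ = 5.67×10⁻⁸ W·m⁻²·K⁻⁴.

For an isothermal black-emitting sphere, (1−a)S·πr² = σ·4πr²·T⁴ ⇒ S = 4σT⁴/(1−a).
S = 4·5.67×10⁻⁸·(239)⁴/1.00 = 740.0 W/m².
Flux falls as S = L/(4πd²), so d = √(L/(4πS)) = √(1.12×10²⁷/(4π·740.0)).

d ≈ 3.47×10¹¹ m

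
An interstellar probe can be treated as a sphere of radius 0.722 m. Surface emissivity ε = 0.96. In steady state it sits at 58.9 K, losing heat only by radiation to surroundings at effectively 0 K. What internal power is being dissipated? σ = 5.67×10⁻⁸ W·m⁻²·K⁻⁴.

P ≈ 4.29 W

Steady state: P = εσA T⁴.
A = 4πr² = 6.551 m²; T⁴ = (58.9)⁴ = 1.204×10⁷ K⁴.
P = 0.96 × 5.67×10⁻⁸ × 6.551 × 1.204×10⁷.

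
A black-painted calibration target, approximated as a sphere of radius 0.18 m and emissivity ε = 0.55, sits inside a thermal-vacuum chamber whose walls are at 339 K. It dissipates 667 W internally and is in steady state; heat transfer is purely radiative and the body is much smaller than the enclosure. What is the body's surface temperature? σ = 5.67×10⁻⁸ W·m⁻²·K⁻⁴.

For a small grey body in a large enclosure, net radiated power = εσA(T⁴ − T_w⁴).
Steady state: P = εσA(T⁴ − T_w⁴) with A = 4πr² = 0.4072 m².
T⁴ = P/(εσA) + T_w⁴ = 667/(0.55·5.67×10⁻⁸·0.4072) + (339)⁴
    = 5.253×10¹⁰ + 1.321×10¹⁰ = 6.574×10¹⁰ K⁴.

T ≈ 506 K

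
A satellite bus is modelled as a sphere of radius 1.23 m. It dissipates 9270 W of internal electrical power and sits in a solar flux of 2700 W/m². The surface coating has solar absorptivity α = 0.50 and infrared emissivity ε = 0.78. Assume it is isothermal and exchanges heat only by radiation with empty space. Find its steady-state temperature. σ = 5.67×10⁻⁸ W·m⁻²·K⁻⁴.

At steady state, absorbed solar power + internal power = radiated power.
Absorbed: α·S·A_cross = 0.50·2700·4.753 = 6416 W (cross-section πr²).
Total input = 6416 + 9270 = 15690 W.
Radiated: εσ·A_surf·T⁴ with A_surf = 4πr² = 19.01 m².
T⁴ = 15690/(0.78·5.67×10⁻⁸·19.01) = 1.866×10¹⁰ K⁴.

T ≈ 370 K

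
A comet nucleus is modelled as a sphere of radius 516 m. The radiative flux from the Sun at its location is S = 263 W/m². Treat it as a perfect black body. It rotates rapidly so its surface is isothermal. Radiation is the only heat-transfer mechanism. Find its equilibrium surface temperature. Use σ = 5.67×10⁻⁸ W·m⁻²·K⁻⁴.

At equilibrium, absorbed power = emitted power.
Absorbing cross-section = πr² = 8.365×10⁵ m²; emitting surface = 4πr² = 3.346×10⁶ m² (ratio 4).
S·A_cross = εσ·A_surf·T⁴  ⇒  T⁴ = S/(4σ).
T⁴ = 1.00·263/(4·5.67×10⁻⁸) = 1.160×10⁹ K⁴.
T = (1.160×10⁹)^(1/4).

T ≈ 185 K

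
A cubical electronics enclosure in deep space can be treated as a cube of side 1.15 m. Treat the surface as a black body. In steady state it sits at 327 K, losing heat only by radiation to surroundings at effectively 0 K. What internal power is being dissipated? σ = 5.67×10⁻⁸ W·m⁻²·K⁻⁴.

P ≈ 5140 W

Steady state: P = εσA T⁴.
A = 6L² = 7.935 m²; T⁴ = (327)⁴ = 1.143×10¹⁰ K⁴.
P = 1.0 × 5.67×10⁻⁸ × 7.935 × 1.143×10¹⁰.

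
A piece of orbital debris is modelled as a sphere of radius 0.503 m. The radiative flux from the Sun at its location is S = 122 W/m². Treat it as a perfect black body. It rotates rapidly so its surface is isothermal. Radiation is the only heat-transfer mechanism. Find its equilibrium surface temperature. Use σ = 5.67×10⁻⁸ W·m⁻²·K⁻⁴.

At equilibrium, absorbed power = emitted power.
Absorbing cross-section = πr² = 0.7949 m²; emitting surface = 4πr² = 3.179 m² (ratio 4).
S·A_cross = εσ·A_surf·T⁴  ⇒  T⁴ = S/(4σ).
T⁴ = 1.00·122/(4·5.67×10⁻⁸) = 5.379×10⁸ K⁴.
T = (5.379×10⁸)^(1/4).

T ≈ 152 K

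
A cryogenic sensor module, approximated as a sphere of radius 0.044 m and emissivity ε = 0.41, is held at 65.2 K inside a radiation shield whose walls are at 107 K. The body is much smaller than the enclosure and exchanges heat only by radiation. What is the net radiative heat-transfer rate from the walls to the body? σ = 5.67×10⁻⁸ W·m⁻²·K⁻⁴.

For a small grey body in a large enclosure: P_net = εσA(T_body⁴ − T_wall⁴).
A = 4πr² = 0.02433 m²; T_body⁴ − T_wall⁴ = 1.807×10⁷ − 1.311×10⁸ = -1.130×10⁸ K⁴.
|P_net| = 0.41·5.67×10⁻⁸·0.02433·1.130×10⁸.

P_net ≈ 0.0639 W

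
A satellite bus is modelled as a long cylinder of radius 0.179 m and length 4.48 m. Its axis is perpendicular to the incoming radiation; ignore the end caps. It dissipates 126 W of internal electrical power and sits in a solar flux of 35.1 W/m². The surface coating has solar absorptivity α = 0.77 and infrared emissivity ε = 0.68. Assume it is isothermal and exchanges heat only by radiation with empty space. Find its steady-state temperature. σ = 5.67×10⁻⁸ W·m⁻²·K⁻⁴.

T ≈ 172 K

At steady state, absorbed solar power + internal power = radiated power.
Absorbed: α·S·A_cross = 0.77·35.1·1.604 = 43.35 W (cross-section 2rL).
Total input = 43.35 + 126 = 169.3 W.
Radiated: εσ·A_surf·T⁴ with A_surf = 2πrL = 5.039 m².
T⁴ = 169.3/(0.68·5.67×10⁻⁸·5.039) = 8.717×10⁸ K⁴.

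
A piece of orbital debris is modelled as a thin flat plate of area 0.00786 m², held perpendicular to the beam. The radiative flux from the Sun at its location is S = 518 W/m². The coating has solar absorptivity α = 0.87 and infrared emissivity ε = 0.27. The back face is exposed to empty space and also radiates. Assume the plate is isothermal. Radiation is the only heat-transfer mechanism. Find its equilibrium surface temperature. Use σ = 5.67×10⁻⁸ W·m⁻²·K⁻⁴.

T ≈ 348 K

At equilibrium, absorbed power = emitted power.
Absorbing cross-section = A = 0.007860 m²; emitting surface = 2A = 0.01572 m² (ratio 2).
αS·A_cross = εσ·A_surf·T⁴  ⇒  T⁴ = αS/(ε·2σ).
T⁴ = 0.870·518/(0.27·2·5.67×10⁻⁸) = 1.472×10¹⁰ K⁴.
T = (1.472×10¹⁰)^(1/4).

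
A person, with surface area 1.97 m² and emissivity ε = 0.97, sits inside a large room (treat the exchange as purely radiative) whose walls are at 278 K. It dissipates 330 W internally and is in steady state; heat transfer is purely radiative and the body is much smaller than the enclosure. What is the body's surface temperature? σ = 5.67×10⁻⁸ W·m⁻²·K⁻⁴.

For a small grey body in a large enclosure, net radiated power = εσA(T⁴ − T_w⁴).
Steady state: P = εσA(T⁴ − T_w⁴) with A = 1.97 m².
T⁴ = P/(εσA) + T_w⁴ = 330/(0.97·5.67×10⁻⁸·1.970) + (278)⁴
    = 3.046×10⁹ + 5.973×10⁹ = 9.019×10⁹ K⁴.

T ≈ 308 K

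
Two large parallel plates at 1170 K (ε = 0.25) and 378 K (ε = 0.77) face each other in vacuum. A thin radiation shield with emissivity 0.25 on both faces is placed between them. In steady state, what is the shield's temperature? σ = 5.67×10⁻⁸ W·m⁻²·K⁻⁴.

T_s ≈ 923 K

In steady state the net flux on the hot side equals that on the cold side.
σ(T₁⁴−T_s⁴)/D₁ = σ(T_s⁴−T₂⁴)/D₂, with D₁ = 1/ε₁+1/ε_s−1 = 7.000, D₂ = 1/ε_s+1/ε₂−1 = 4.299.
Solve for T_s⁴: T_s⁴ = (D₂·T₁⁴ + D₁·T₂⁴)/(D₁+D₂) = 7.256×10¹¹ K⁴.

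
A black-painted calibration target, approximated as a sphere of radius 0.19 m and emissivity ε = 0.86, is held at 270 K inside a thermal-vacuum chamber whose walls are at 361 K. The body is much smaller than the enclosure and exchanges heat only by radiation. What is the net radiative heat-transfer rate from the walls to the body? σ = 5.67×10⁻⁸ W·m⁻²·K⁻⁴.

For a small grey body in a large enclosure: P_net = εσA(T_body⁴ − T_wall⁴).
A = 4πr² = 0.4536 m²; T_body⁴ − T_wall⁴ = 5.314×10⁹ − 1.698×10¹⁰ = -1.167×10¹⁰ K⁴.
|P_net| = 0.86·5.67×10⁻⁸·0.4536·1.167×10¹⁰.

P_net ≈ 258 W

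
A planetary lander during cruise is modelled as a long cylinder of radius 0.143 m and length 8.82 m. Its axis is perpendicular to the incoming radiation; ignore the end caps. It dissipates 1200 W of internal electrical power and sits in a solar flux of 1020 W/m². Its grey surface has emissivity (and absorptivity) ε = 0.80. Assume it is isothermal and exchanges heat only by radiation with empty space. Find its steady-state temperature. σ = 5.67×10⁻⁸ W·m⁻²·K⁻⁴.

T ≈ 309 K

At steady state, absorbed solar power + internal power = radiated power.
Absorbed: α·S·A_cross = 0.80·1020·2.523 = 2058 W (cross-section 2rL).
Total input = 2058 + 1200 = 3258 W.
Radiated: εσ·A_surf·T⁴ with A_surf = 2πrL = 7.925 m².
T⁴ = 3258/(0.80·5.67×10⁻⁸·7.925) = 9.064×10⁹ K⁴.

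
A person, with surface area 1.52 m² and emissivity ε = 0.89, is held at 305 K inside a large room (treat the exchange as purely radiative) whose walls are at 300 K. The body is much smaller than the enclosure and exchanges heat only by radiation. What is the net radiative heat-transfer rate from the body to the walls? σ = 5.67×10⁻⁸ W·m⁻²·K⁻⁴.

P_net ≈ 42.5 W

For a small grey body in a large enclosure: P_net = εσA(T_body⁴ − T_wall⁴).
A = 1.52 m²; T_body⁴ − T_wall⁴ = 8.654×10⁹ − 8.100×10⁹ = 5.537×10⁸ K⁴.
|P_net| = 0.89·5.67×10⁻⁸·1.520·5.537×10⁸.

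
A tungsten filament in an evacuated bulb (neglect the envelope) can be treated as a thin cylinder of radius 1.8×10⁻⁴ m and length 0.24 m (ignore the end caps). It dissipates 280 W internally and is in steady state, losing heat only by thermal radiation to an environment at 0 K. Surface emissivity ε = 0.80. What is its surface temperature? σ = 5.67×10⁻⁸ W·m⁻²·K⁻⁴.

T ≈ 2180 K

Steady state: internal power = radiated power, P = εσA T⁴.
Radiating area A = 2πrL = 2.714×10⁻⁴ m².
T⁴ = P/(εσA) = 280/(0.80·5.67×10⁻⁸·2.714×10⁻⁴) = 2.274×10¹³ K⁴.
T = (2.274×10¹³)^(1/4).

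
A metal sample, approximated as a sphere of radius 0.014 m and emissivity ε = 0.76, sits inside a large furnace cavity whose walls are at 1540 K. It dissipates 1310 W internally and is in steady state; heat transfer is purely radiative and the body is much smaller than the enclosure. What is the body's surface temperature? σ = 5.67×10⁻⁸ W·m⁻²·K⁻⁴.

For a small grey body in a large enclosure, net radiated power = εσA(T⁴ − T_w⁴).
Steady state: P = εσA(T⁴ − T_w⁴) with A = 4πr² = 0.002463 m².
T⁴ = P/(εσA) + T_w⁴ = 1310/(0.76·5.67×10⁻⁸·0.002463) + (1540)⁴
    = 1.234×10¹³ + 5.624×10¹² = 1.797×10¹³ K⁴.

T ≈ 2060 K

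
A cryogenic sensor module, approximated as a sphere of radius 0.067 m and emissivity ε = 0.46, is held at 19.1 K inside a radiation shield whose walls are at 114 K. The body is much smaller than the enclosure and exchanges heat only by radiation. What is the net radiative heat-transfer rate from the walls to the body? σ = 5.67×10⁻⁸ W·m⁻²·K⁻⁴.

For a small grey body in a large enclosure: P_net = εσA(T_body⁴ − T_wall⁴).
A = 4πr² = 0.05641 m²; T_body⁴ − T_wall⁴ = 1.331×10⁵ − 1.689×10⁸ = -1.688×10⁸ K⁴.
|P_net| = 0.46·5.67×10⁻⁸·0.05641·1.688×10⁸.

P_net ≈ 0.248 W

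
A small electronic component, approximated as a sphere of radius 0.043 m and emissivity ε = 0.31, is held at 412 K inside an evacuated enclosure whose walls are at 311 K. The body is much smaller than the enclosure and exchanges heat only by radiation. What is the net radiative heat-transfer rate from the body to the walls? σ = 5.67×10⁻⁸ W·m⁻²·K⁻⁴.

For a small grey body in a large enclosure: P_net = εσA(T_body⁴ − T_wall⁴).
A = 4πr² = 0.02324 m²; T_body⁴ − T_wall⁴ = 2.881×10¹⁰ − 9.355×10⁹ = 1.946×10¹⁰ K⁴.
|P_net| = 0.31·5.67×10⁻⁸·0.02324·1.946×10¹⁰.

P_net ≈ 7.95 W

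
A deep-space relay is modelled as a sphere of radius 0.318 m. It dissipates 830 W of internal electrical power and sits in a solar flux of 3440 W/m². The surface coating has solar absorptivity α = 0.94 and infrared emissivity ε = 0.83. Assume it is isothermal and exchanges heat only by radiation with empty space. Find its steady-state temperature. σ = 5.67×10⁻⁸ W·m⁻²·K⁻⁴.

At steady state, absorbed solar power + internal power = radiated power.
Absorbed: α·S·A_cross = 0.94·3440·0.3177 = 1027 W (cross-section πr²).
Total input = 1027 + 830 = 1857 W.
Radiated: εσ·A_surf·T⁴ with A_surf = 4πr² = 1.271 m².
T⁴ = 1857/(0.83·5.67×10⁻⁸·1.271) = 3.106×10¹⁰ K⁴.

T ≈ 420 K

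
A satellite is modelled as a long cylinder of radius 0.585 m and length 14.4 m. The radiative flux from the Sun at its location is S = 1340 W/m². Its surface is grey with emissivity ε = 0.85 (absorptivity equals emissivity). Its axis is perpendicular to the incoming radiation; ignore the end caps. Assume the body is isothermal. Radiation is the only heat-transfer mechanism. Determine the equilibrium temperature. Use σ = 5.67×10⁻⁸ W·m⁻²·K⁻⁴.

At equilibrium, absorbed power = emitted power.
Absorbing cross-section = 2rL = 16.85 m²; emitting surface = 2πrL = 52.93 m² (ratio π).
εS·A_cross = εσ·A_surf·T⁴  ⇒  T⁴ = S/(πσ)   (ε cancels).
T⁴ = 1340/(π·5.67×10⁻⁸) = 7.523×10⁹ K⁴.
T = (7.523×10⁹)^(1/4).

T ≈ 295 K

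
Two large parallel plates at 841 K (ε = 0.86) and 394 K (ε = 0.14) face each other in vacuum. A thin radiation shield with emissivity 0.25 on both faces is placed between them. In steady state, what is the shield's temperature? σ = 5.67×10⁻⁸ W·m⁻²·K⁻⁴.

T_s ≈ 776 K

In steady state the net flux on the hot side equals that on the cold side.
σ(T₁⁴−T_s⁴)/D₁ = σ(T_s⁴−T₂⁴)/D₂, with D₁ = 1/ε₁+1/ε_s−1 = 4.163, D₂ = 1/ε_s+1/ε₂−1 = 10.14.
Solve for T_s⁴: T_s⁴ = (D₂·T₁⁴ + D₁·T₂⁴)/(D₁+D₂) = 3.617×10¹¹ K⁴.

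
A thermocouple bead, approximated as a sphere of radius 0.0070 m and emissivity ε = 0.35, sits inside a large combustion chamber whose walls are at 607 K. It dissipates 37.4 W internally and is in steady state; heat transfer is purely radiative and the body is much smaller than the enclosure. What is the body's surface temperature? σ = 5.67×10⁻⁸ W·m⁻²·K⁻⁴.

For a small grey body in a large enclosure, net radiated power = εσA(T⁴ − T_w⁴).
Steady state: P = εσA(T⁴ − T_w⁴) with A = 4πr² = 6.158×10⁻⁴ m².
T⁴ = P/(εσA) + T_w⁴ = 37.4/(0.35·5.67×10⁻⁸·6.158×10⁻⁴) + (607)⁴
    = 3.061×10¹² + 1.358×10¹¹ = 3.196×10¹² K⁴.

T ≈ 1340 K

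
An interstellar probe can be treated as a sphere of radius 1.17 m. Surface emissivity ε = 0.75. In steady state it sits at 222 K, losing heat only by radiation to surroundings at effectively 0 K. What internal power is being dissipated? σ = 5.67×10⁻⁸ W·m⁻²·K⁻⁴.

Steady state: P = εσA T⁴.
A = 4πr² = 17.20 m²; T⁴ = (222)⁴ = 2.429×10⁹ K⁴.
P = 0.75 × 5.67×10⁻⁸ × 17.20 × 2.429×10⁹.

P ≈ 1780 W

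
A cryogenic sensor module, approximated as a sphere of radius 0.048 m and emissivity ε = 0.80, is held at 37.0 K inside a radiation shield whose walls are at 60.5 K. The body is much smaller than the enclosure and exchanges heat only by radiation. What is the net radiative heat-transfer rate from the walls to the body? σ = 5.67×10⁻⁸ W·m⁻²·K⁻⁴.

P_net ≈ 0.0151 W

For a small grey body in a large enclosure: P_net = εσA(T_body⁴ − T_wall⁴).
A = 4πr² = 0.02895 m²; T_body⁴ − T_wall⁴ = 1.874×10⁶ − 1.340×10⁷ = -1.152×10⁷ K⁴.
|P_net| = 0.80·5.67×10⁻⁸·0.02895·1.152×10⁷.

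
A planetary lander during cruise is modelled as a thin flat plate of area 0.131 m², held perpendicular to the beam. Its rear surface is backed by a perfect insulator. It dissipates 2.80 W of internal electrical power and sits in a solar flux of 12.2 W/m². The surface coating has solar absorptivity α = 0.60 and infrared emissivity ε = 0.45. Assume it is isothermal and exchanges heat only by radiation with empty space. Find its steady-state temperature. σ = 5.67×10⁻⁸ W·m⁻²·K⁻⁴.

T ≈ 183 K

At steady state, absorbed solar power + internal power = radiated power.
Absorbed: α·S·A_cross = 0.60·12.2·0.1310 = 0.9589 W (cross-section A).
Total input = 0.9589 + 2.80 = 3.759 W.
Radiated: εσ·A_surf·T⁴ with A_surf = A = 0.1310 m².
T⁴ = 3.759/(0.45·5.67×10⁻⁸·0.1310) = 1.125×10⁹ K⁴.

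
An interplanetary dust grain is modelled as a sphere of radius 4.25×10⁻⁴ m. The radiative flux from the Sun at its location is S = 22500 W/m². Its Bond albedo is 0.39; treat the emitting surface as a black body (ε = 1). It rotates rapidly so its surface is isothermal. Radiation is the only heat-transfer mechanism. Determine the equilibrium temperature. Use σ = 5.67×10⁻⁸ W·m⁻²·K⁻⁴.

At equilibrium, absorbed power = emitted power.
Absorbing cross-section = πr² = 5.675×10⁻⁷ m²; emitting surface = 4πr² = 2.270×10⁻⁶ m² (ratio 4).
(1−a)S·A_cross = εσ·A_surf·T⁴  ⇒  T⁴ = (1−a)S/(4σ).
T⁴ = 0.610·22500/(4·5.67×10⁻⁸) = 6.052×10¹⁰ K⁴.
T = (6.052×10¹⁰)^(1/4).

T ≈ 496 K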